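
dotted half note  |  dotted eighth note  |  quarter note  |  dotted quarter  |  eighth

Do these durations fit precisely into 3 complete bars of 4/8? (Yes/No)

No

One bar of 4/8 = 8 sixteenth notes, so 3 bars = 24.
Convert each value to sixteenth notes: dotted half note = 12; dotted eighth note = 3; quarter note = 4; dotted quarter = 6; eighth = 2.
Altogether 12 + 3 + 4 + 6 + 2 = 27.
27 exceeds 24, so the answer is No.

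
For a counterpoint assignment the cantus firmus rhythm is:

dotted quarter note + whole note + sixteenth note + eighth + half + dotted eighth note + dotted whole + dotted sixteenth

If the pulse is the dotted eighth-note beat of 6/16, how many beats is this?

20.5

One dotted eighth-note beat = 6 thirty-second notes.
Working in thirty-second notes: dotted quarter note = 12; whole note = 32; sixteenth note = 2; eighth = 4; half = 16; dotted eighth note = 6; dotted whole = 48; dotted sixteenth = 3.
Altogether 12 + 32 + 2 + 4 + 16 + 6 + 48 + 3 = 123.
123 ÷ 6 = 20.5 beats.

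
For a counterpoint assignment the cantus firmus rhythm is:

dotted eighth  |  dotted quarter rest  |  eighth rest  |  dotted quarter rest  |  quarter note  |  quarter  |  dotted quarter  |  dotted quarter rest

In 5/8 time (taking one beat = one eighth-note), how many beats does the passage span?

One eighth-note beat = 2 sixteenth notes.
In sixteenth notes: dotted eighth = 3; dotted quarter rest = 6; eighth rest = 2; dotted quarter rest = 6; quarter note = 4; quarter = 4; dotted quarter = 6; dotted quarter rest = 6.
Altogether 3 + 6 + 2 + 6 + 4 + 4 + 6 + 6 = 37.
37 ÷ 2 = 18.5 beats.

18.5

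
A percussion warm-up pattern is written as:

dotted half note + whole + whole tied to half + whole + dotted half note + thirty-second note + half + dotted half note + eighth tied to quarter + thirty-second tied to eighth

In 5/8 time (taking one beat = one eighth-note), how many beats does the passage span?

One eighth-note beat = 4 thirty-second notes.
In thirty-second notes: dotted half note = 24; whole = 32; whole tied to half (whole + half) = 48; whole = 32; dotted half note = 24; thirty-second note = 1; half = 16; dotted half note = 24; eighth tied to quarter (eighth + quarter) = 12; thirty-second tied to eighth (thirty-second + eighth) = 5.
Sum: 24 + 32 + 48 + 32 + 24 + 1 + 16 + 24 + 12 + 5 = 218.
218 ÷ 4 = 54.5 beats.

54.5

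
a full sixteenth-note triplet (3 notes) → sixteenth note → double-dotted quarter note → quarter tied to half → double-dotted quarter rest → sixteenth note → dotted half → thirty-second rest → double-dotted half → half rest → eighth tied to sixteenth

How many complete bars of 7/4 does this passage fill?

One bar of 7/4 = 56 thirty-second notes.
Each duration in thirty-second notes: a full sixteenth-note triplet (3 notes) (three triplet sixteenths span one eighth) = 4; sixteenth note = 2; double-dotted quarter note = 14; quarter tied to half (quarter + half) = 24; double-dotted quarter rest = 14; sixteenth note = 2; dotted half = 24; thirty-second rest = 1; double-dotted half = 28; half rest = 16; eighth tied to sixteenth (eighth + sixteenth) = 6.
Sum: 4 + 2 + 14 + 24 + 14 + 2 + 24 + 1 + 28 + 16 + 6 = 135.
135 ÷ 56 = 2 complete bars with 23 left over.

2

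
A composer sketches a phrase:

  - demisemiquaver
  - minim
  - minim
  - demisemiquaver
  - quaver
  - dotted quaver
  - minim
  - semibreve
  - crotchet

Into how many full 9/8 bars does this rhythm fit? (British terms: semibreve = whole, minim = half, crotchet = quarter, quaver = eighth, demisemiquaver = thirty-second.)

One bar of 9/8 = 36 thirty-second notes.
In thirty-second notes: demisemiquaver = 1; minim = 16; minim = 16; demisemiquaver = 1; quaver = 4; dotted quaver = 6; minim = 16; semibreve = 32; crotchet = 8.
Total: 1 + 16 + 16 + 1 + 4 + 6 + 16 + 32 + 8 = 100.
100 ÷ 36 = 2 complete bars with 28 left over.

2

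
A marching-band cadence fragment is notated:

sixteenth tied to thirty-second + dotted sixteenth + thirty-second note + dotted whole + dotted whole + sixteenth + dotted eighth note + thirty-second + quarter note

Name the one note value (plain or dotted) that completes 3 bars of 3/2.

3 bars of 3/2 = 144 thirty-second notes.
Working in thirty-second notes: sixteenth tied to thirty-second (sixteenth + thirty-second) = 3; dotted sixteenth = 3; thirty-second note = 1; dotted whole = 48; dotted whole = 48; sixteenth = 2; dotted eighth note = 6; thirty-second = 1; quarter note = 8.
Sum: 3 + 3 + 1 + 48 + 48 + 2 + 6 + 1 + 8 = 120.
Remaining: 144 − 120 = 24 thirty-second notes, which is a dotted half note.

dotted half note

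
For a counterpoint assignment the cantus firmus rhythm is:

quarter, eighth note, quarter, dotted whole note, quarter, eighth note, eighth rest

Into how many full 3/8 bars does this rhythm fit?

7

One bar of 3/8 = 3 eighth notes.
Each duration in eighth notes: quarter = 2; eighth note = 1; quarter = 2; dotted whole note = 12; quarter = 2; eighth note = 1; eighth rest = 1.
Adding: 2 + 1 + 2 + 12 + 2 + 1 + 1 = 21.
21 ÷ 3 = 7 complete bars with 0 left over.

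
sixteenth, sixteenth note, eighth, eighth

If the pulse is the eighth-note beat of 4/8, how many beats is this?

3

One eighth-note beat = 2 sixteenth notes.
Each duration in sixteenth notes: sixteenth = 1; sixteenth note = 1; eighth = 2; eighth = 2.
Sum: 1 + 1 + 2 + 2 = 6.
6 ÷ 2 = 3 beats.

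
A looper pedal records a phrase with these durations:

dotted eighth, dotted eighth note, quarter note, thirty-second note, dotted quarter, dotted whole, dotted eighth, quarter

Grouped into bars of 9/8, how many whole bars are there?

One bar of 9/8 = 36 thirty-second notes.
Convert each value to thirty-second notes: dotted eighth = 6; dotted eighth note = 6; quarter note = 8; thirty-second note = 1; dotted quarter = 12; dotted whole = 48; dotted eighth = 6; quarter = 8.
Total: 6 + 6 + 8 + 1 + 12 + 48 + 6 + 8 = 95.
95 ÷ 36 = 2 complete bars with 23 left over.

2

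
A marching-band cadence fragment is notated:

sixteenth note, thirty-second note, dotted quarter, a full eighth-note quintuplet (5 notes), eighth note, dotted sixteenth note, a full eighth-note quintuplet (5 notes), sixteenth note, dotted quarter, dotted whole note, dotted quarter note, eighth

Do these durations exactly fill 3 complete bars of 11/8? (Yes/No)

One bar of 11/8 = 44 thirty-second notes, so 3 bars = 132.
Express everything in thirty-second notes: sixteenth note = 2; thirty-second note = 1; dotted quarter = 12; a full eighth-note quintuplet (5 notes) (five quintuplet eighths span one half) = 16; eighth note = 4; dotted sixteenth note = 3; a full eighth-note quintuplet (5 notes) (five quintuplet eighths span one half) = 16; sixteenth note = 2; dotted quarter = 12; dotted whole note = 48; dotted quarter note = 12; eighth = 4.
Adding: 2 + 1 + 12 + 16 + 4 + 3 + 16 + 2 + 12 + 48 + 12 + 4 = 132.
132 equals 132, so the answer is Yes.

Yes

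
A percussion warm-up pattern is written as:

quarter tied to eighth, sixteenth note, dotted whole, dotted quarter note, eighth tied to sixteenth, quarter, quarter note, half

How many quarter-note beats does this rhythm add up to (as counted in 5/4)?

14

One quarter-note beat = 4 sixteenth notes.
Express everything in sixteenth notes: quarter tied to eighth (quarter + eighth) = 6; sixteenth note = 1; dotted whole = 24; dotted quarter note = 6; eighth tied to sixteenth (eighth + sixteenth) = 3; quarter = 4; quarter note = 4; half = 8.
Adding: 6 + 1 + 24 + 6 + 3 + 4 + 4 + 8 = 56.
56 ÷ 4 = 14 beats.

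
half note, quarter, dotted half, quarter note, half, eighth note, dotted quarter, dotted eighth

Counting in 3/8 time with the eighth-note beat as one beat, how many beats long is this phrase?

One eighth-note beat = 2 sixteenth notes.
Convert each value to sixteenth notes: half note = 8; quarter = 4; dotted half = 12; quarter note = 4; half = 8; eighth note = 2; dotted quarter = 6; dotted eighth = 3.
Sum: 8 + 4 + 12 + 4 + 8 + 2 + 6 + 3 = 47.
47 ÷ 2 = 23.5 beats.

23.5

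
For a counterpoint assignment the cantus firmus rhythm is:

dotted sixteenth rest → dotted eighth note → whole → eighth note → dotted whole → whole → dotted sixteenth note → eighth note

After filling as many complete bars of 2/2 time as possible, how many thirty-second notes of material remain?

One bar of 2/2 = 32 thirty-second notes.
Convert each value to thirty-second notes: dotted sixteenth rest = 3; dotted eighth note = 6; whole = 32; eighth note = 4; dotted whole = 48; whole = 32; dotted sixteenth note = 3; eighth note = 4.
Total: 3 + 6 + 32 + 4 + 48 + 32 + 3 + 4 = 132.
132 ÷ 32 = 4 complete bars with 4 thirty-second notes remaining.

4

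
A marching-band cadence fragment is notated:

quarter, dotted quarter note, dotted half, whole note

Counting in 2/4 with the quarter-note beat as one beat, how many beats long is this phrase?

9.5

One quarter-note beat = 2 eighth notes.
Each duration in eighth notes: quarter = 2; dotted quarter note = 3; dotted half = 6; whole note = 8.
Total: 2 + 3 + 6 + 8 = 19.
19 ÷ 2 = 9.5 beats.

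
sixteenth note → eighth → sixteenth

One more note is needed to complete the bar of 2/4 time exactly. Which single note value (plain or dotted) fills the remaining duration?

The bar of 2/4 = 8 sixteenth notes.
Express everything in sixteenth notes: sixteenth note = 1; eighth = 2; sixteenth = 1.
Sum: 1 + 2 + 1 = 4.
Remaining: 8 − 4 = 4 sixteenth notes, which is a quarter note.

quarter note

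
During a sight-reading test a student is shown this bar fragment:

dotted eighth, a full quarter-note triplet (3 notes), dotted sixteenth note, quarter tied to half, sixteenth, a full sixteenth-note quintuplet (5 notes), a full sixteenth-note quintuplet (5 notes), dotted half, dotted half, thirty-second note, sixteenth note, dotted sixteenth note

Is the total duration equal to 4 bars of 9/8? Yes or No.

No

One bar of 9/8 = 36 thirty-second notes, so 4 bars = 144.
Each duration in thirty-second notes: dotted eighth = 6; a full quarter-note triplet (3 notes) (three triplet quarters span one half) = 16; dotted sixteenth note = 3; quarter tied to half (quarter + half) = 24; sixteenth = 2; a full sixteenth-note quintuplet (5 notes) (five quintuplet sixteenths span one quarter) = 8; a full sixteenth-note quintuplet (5 notes) (five quintuplet sixteenths span one quarter) = 8; dotted half = 24; dotted half = 24; thirty-second note = 1; sixteenth note = 2; dotted sixteenth note = 3.
Sum: 6 + 16 + 3 + 24 + 2 + 8 + 8 + 24 + 24 + 1 + 2 + 3 = 121.
121 falls short of 144, so the answer is No.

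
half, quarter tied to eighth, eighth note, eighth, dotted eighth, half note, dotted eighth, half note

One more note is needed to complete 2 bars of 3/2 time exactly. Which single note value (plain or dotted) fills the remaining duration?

2 bars of 3/2 = 48 sixteenth notes.
Convert each value to sixteenth notes: half = 8; quarter tied to eighth (quarter + eighth) = 6; eighth note = 2; eighth = 2; dotted eighth = 3; half note = 8; dotted eighth = 3; half note = 8.
Sum: 8 + 6 + 2 + 2 + 3 + 8 + 3 + 8 = 40.
Remaining: 48 − 40 = 8 sixteenth notes, which is a half note.

half note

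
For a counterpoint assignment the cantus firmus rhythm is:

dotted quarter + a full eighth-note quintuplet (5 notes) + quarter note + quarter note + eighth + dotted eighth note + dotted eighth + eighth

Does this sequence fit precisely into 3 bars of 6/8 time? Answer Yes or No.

No

One bar of 6/8 = 12 sixteenth notes, so 3 bars = 36.
Working in sixteenth notes: dotted quarter = 6; a full eighth-note quintuplet (5 notes) (five quintuplet eighths span one half) = 8; quarter note = 4; quarter note = 4; eighth = 2; dotted eighth note = 3; dotted eighth = 3; eighth = 2.
Adding: 6 + 8 + 4 + 4 + 2 + 3 + 3 + 2 = 32.
32 falls short of 36, so the answer is No.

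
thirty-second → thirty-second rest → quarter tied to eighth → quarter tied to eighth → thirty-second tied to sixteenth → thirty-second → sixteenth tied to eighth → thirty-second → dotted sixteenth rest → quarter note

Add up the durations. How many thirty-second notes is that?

Each duration in thirty-second notes: thirty-second = 1; thirty-second rest = 1; quarter tied to eighth (quarter + eighth) = 12; quarter tied to eighth (quarter + eighth) = 12; thirty-second tied to sixteenth (thirty-second + sixteenth) = 3; thirty-second = 1; sixteenth tied to eighth (sixteenth + eighth) = 6; thirty-second = 1; dotted sixteenth rest = 3; quarter note = 8.
Sum: 1 + 1 + 12 + 12 + 3 + 1 + 6 + 1 + 3 + 8 = 48 thirty-second notes.

48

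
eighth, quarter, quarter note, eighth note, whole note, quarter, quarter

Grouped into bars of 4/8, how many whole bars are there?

4

One bar of 4/8 = 4 eighth notes.
Each duration in eighth notes: eighth = 1; quarter = 2; quarter note = 2; eighth note = 1; whole note = 8; quarter = 2; quarter = 2.
Altogether 1 + 2 + 2 + 1 + 8 + 2 + 2 = 18.
18 ÷ 4 = 4 complete bars with 2 left over.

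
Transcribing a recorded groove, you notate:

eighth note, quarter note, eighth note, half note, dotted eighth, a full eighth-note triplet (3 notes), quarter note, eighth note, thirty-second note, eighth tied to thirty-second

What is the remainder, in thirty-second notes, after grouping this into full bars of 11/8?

One bar of 11/8 = 44 thirty-second notes.
Express everything in thirty-second notes: eighth note = 4; quarter note = 8; eighth note = 4; half note = 16; dotted eighth = 6; a full eighth-note triplet (3 notes) (three triplet eighths span one quarter) = 8; quarter note = 8; eighth note = 4; thirty-second note = 1; eighth tied to thirty-second (eighth + thirty-second) = 5.
Total: 4 + 8 + 4 + 16 + 6 + 8 + 8 + 4 + 1 + 5 = 64.
64 ÷ 44 = 1 complete bar with 20 thirty-second notes remaining.

20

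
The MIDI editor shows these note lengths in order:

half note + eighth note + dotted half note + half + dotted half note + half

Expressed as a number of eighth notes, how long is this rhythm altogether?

Express everything in eighth notes: half note = 4; eighth note = 1; dotted half note = 6; half = 4; dotted half note = 6; half = 4.
Sum: 4 + 1 + 6 + 4 + 6 + 4 = 25 eighth notes.

25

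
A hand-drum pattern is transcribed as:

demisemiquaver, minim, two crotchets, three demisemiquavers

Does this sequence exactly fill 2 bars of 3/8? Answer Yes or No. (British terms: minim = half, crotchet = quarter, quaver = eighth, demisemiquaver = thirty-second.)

One bar of 3/8 = 12 thirty-second notes, so 2 bars = 24.
Working in thirty-second notes: demisemiquaver = 1; minim = 16; crotchet = 8; crotchet = 8; demisemiquaver = 1; demisemiquaver = 1; demisemiquaver = 1.
Total: 1 + 16 + 8 + 8 + 1 + 1 + 1 = 36.
36 exceeds 24, so the answer is No.

No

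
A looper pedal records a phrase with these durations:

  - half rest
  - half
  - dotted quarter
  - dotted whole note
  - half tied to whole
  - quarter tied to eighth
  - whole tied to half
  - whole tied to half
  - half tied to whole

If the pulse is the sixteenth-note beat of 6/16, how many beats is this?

148

One sixteenth-note beat = 2 thirty-second notes.
Each duration in thirty-second notes: half rest = 16; half = 16; dotted quarter = 12; dotted whole note = 48; half tied to whole (half + whole) = 48; quarter tied to eighth (quarter + eighth) = 12; whole tied to half (whole + half) = 48; whole tied to half (whole + half) = 48; half tied to whole (half + whole) = 48.
Altogether 16 + 16 + 12 + 48 + 48 + 12 + 48 + 48 + 48 = 296.
296 ÷ 2 = 148 beats.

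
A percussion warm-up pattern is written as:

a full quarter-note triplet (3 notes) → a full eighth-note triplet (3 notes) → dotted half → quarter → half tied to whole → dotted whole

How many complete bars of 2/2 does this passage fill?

4

One bar of 2/2 = 4 quarter notes.
Convert each value to quarter notes: a full quarter-note triplet (3 notes) (three triplet quarters span one half) = 2; a full eighth-note triplet (3 notes) (three triplet eighths span one quarter) = 1; dotted half = 3; quarter = 1; half tied to whole (half + whole) = 6; dotted whole = 6.
Sum: 2 + 1 + 3 + 1 + 6 + 6 = 19.
19 ÷ 4 = 4 complete bars with 3 left over.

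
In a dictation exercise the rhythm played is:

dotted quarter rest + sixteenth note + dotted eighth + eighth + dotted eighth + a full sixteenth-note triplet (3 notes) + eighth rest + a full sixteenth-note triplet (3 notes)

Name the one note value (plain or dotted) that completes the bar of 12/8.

dotted eighth note

The bar of 12/8 = 24 sixteenth notes.
Convert each value to sixteenth notes: dotted quarter rest = 6; sixteenth note = 1; dotted eighth = 3; eighth = 2; dotted eighth = 3; a full sixteenth-note triplet (3 notes) (three triplet sixteenths span one eighth) = 2; eighth rest = 2; a full sixteenth-note triplet (3 notes) (three triplet sixteenths span one eighth) = 2.
Sum: 6 + 1 + 3 + 2 + 3 + 2 + 2 + 2 = 21.
Remaining: 24 − 21 = 3 sixteenth notes, which is a dotted eighth note.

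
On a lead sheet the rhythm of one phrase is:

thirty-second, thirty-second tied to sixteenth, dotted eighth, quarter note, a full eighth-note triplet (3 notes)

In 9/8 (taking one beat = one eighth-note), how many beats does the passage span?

6.5

One eighth-note beat = 4 thirty-second notes.
Convert each value to thirty-second notes: thirty-second = 1; thirty-second tied to sixteenth (thirty-second + sixteenth) = 3; dotted eighth = 6; quarter note = 8; a full eighth-note triplet (3 notes) (three triplet eighths span one quarter) = 8.
Adding: 1 + 3 + 6 + 8 + 8 = 26.
26 ÷ 4 = 6.5 beats.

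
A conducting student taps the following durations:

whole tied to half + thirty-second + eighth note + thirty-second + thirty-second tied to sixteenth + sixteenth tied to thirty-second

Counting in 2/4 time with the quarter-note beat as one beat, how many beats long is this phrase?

7.5

One quarter-note beat = 8 thirty-second notes.
In thirty-second notes: whole tied to half (whole + half) = 48; thirty-second = 1; eighth note = 4; thirty-second = 1; thirty-second tied to sixteenth (thirty-second + sixteenth) = 3; sixteenth tied to thirty-second (sixteenth + thirty-second) = 3.
Altogether 48 + 1 + 4 + 1 + 3 + 3 = 60.
60 ÷ 8 = 7.5 beats.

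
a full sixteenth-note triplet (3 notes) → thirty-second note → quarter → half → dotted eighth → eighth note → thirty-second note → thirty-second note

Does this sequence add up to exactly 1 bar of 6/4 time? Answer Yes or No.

One bar of 6/4 = 48 thirty-second notes.
Each duration in thirty-second notes: a full sixteenth-note triplet (3 notes) (three triplet sixteenths span one eighth) = 4; thirty-second note = 1; quarter = 8; half = 16; dotted eighth = 6; eighth note = 4; thirty-second note = 1; thirty-second note = 1.
Adding: 4 + 1 + 8 + 16 + 6 + 4 + 1 + 1 = 41.
41 falls short of 48, so the answer is No.

No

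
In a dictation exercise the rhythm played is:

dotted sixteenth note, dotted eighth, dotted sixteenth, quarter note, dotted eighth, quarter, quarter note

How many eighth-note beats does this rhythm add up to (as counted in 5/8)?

10.5

One eighth-note beat = 4 thirty-second notes.
Each duration in thirty-second notes: dotted sixteenth note = 3; dotted eighth = 6; dotted sixteenth = 3; quarter note = 8; dotted eighth = 6; quarter = 8; quarter note = 8.
Sum: 3 + 6 + 3 + 8 + 6 + 8 + 8 = 42.
42 ÷ 4 = 10.5 beats.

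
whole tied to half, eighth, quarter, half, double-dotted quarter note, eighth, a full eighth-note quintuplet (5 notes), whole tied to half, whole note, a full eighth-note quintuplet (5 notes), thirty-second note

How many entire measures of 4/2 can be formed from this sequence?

3

One bar of 4/2 = 64 thirty-second notes.
In thirty-second notes: whole tied to half (whole + half) = 48; eighth = 4; quarter = 8; half = 16; double-dotted quarter note = 14; eighth = 4; a full eighth-note quintuplet (5 notes) (five quintuplet eighths span one half) = 16; whole tied to half (whole + half) = 48; whole note = 32; a full eighth-note quintuplet (5 notes) (five quintuplet eighths span one half) = 16; thirty-second note = 1.
Total: 48 + 4 + 8 + 16 + 14 + 4 + 16 + 48 + 32 + 16 + 1 = 207.
207 ÷ 64 = 3 complete bars with 15 left over.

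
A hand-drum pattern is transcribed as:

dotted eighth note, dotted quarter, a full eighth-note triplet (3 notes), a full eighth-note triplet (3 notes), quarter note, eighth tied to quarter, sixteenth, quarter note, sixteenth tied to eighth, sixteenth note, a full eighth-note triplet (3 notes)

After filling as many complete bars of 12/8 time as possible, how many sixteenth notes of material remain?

One bar of 12/8 = 24 sixteenth notes.
In sixteenth notes: dotted eighth note = 3; dotted quarter = 6; a full eighth-note triplet (3 notes) (three triplet eighths span one quarter) = 4; a full eighth-note triplet (3 notes) (three triplet eighths span one quarter) = 4; quarter note = 4; eighth tied to quarter (eighth + quarter) = 6; sixteenth = 1; quarter note = 4; sixteenth tied to eighth (sixteenth + eighth) = 3; sixteenth note = 1; a full eighth-note triplet (3 notes) (three triplet eighths span one quarter) = 4.
Sum: 3 + 6 + 4 + 4 + 4 + 6 + 1 + 4 + 3 + 1 + 4 = 40.
40 ÷ 24 = 1 complete bar with 16 sixteenth notes remaining.

16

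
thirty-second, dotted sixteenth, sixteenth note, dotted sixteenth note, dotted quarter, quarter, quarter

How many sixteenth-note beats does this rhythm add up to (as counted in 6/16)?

18.5

One sixteenth-note beat = 2 thirty-second notes.
In thirty-second notes: thirty-second = 1; dotted sixteenth = 3; sixteenth note = 2; dotted sixteenth note = 3; dotted quarter = 12; quarter = 8; quarter = 8.
Total: 1 + 3 + 2 + 3 + 12 + 8 + 8 = 37.
37 ÷ 2 = 18.5 beats.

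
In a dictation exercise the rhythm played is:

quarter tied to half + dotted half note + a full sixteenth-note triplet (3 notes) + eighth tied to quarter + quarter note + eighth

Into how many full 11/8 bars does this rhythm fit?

One bar of 11/8 = 11 eighth notes.
Convert each value to eighth notes: quarter tied to half (quarter + half) = 6; dotted half note = 6; a full sixteenth-note triplet (3 notes) (three triplet sixteenths span one eighth) = 1; eighth tied to quarter (eighth + quarter) = 3; quarter note = 2; eighth = 1.
Total: 6 + 6 + 1 + 3 + 2 + 1 = 19.
19 ÷ 11 = 1 complete bar with 8 left over.

1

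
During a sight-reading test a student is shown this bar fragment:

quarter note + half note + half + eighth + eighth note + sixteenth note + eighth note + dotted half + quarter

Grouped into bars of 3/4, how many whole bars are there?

One bar of 3/4 = 12 sixteenth notes.
In sixteenth notes: quarter note = 4; half note = 8; half = 8; eighth = 2; eighth note = 2; sixteenth note = 1; eighth note = 2; dotted half = 12; quarter = 4.
Altogether 4 + 8 + 8 + 2 + 2 + 1 + 2 + 12 + 4 = 43.
43 ÷ 12 = 3 complete bars with 7 left over.

3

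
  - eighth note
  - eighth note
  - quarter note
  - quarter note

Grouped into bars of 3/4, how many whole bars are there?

1

One bar of 3/4 = 6 eighth notes.
Convert each value to eighth notes: eighth note = 1; eighth note = 1; quarter note = 2; quarter note = 2.
Sum: 1 + 1 + 2 + 2 = 6.
6 ÷ 6 = 1 complete bar with 0 left over.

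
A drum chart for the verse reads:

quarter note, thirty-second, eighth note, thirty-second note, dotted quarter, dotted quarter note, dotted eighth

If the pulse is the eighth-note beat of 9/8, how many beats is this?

One eighth-note beat = 4 thirty-second notes.
Each duration in thirty-second notes: quarter note = 8; thirty-second = 1; eighth note = 4; thirty-second note = 1; dotted quarter = 12; dotted quarter note = 12; dotted eighth = 6.
Sum: 8 + 1 + 4 + 1 + 12 + 12 + 6 = 44.
44 ÷ 4 = 11 beats.

11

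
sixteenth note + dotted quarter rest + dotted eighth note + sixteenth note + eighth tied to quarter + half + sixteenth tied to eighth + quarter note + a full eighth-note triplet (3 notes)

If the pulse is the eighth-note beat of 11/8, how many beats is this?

One eighth-note beat = 2 sixteenth notes.
Working in sixteenth notes: sixteenth note = 1; dotted quarter rest = 6; dotted eighth note = 3; sixteenth note = 1; eighth tied to quarter (eighth + quarter) = 6; half = 8; sixteenth tied to eighth (sixteenth + eighth) = 3; quarter note = 4; a full eighth-note triplet (3 notes) (three triplet eighths span one quarter) = 4.
Adding: 1 + 6 + 3 + 1 + 6 + 8 + 3 + 4 + 4 = 36.
36 ÷ 2 = 18 beats.

18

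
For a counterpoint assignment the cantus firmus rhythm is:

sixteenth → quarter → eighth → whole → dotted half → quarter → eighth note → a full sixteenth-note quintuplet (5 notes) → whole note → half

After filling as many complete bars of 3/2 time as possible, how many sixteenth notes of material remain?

One bar of 3/2 = 24 sixteenth notes.
In sixteenth notes: sixteenth = 1; quarter = 4; eighth = 2; whole = 16; dotted half = 12; quarter = 4; eighth note = 2; a full sixteenth-note quintuplet (5 notes) (five quintuplet sixteenths span one quarter) = 4; whole note = 16; half = 8.
Total: 1 + 4 + 2 + 16 + 12 + 4 + 2 + 4 + 16 + 8 = 69.
69 ÷ 24 = 2 complete bars with 21 sixteenth notes remaining.

21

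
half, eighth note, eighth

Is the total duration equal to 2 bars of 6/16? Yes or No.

One bar of 6/16 = 3 eighth notes, so 2 bars = 6.
Convert each value to eighth notes: half = 4; eighth note = 1; eighth = 1.
Sum: 4 + 1 + 1 = 6.
6 equals 6, so the answer is Yes.

Yes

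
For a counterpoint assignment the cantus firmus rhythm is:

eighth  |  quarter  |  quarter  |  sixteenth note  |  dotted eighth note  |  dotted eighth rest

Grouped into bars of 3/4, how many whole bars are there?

1

One bar of 3/4 = 12 sixteenth notes.
Express everything in sixteenth notes: eighth = 2; quarter = 4; quarter = 4; sixteenth note = 1; dotted eighth note = 3; dotted eighth rest = 3.
Sum: 2 + 4 + 4 + 1 + 3 + 3 = 17.
17 ÷ 12 = 1 complete bar with 5 left over.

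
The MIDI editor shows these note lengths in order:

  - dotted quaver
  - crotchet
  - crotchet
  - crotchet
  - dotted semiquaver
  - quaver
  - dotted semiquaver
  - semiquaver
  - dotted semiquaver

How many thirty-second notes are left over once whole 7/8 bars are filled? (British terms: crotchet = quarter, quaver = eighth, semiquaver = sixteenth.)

17

One bar of 7/8 = 28 thirty-second notes.
Express everything in thirty-second notes: dotted quaver = 6; crotchet = 8; crotchet = 8; crotchet = 8; dotted semiquaver = 3; quaver = 4; dotted semiquaver = 3; semiquaver = 2; dotted semiquaver = 3.
Adding: 6 + 8 + 8 + 8 + 3 + 4 + 3 + 2 + 3 = 45.
45 ÷ 28 = 1 complete bar with 17 thirty-second notes remaining.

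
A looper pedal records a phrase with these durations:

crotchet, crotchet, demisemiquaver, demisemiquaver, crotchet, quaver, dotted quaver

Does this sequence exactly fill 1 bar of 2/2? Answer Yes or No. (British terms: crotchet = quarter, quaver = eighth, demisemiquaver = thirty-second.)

One bar of 2/2 = 32 thirty-second notes.
Express everything in thirty-second notes: crotchet = 8; crotchet = 8; demisemiquaver = 1; demisemiquaver = 1; crotchet = 8; quaver = 4; dotted quaver = 6.
Total: 8 + 8 + 1 + 1 + 8 + 4 + 6 = 36.
36 exceeds 32, so the answer is No.

No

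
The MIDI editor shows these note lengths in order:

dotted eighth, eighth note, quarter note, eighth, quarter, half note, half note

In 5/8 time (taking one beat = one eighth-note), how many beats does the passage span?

15.5

One eighth-note beat = 2 sixteenth notes.
In sixteenth notes: dotted eighth = 3; eighth note = 2; quarter note = 4; eighth = 2; quarter = 4; half note = 8; half note = 8.
Total: 3 + 2 + 4 + 2 + 4 + 8 + 8 = 31.
31 ÷ 2 = 15.5 beats.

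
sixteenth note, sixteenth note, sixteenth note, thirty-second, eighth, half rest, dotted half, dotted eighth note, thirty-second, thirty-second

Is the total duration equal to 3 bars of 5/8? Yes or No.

No

One bar of 5/8 = 20 thirty-second notes, so 3 bars = 60.
In thirty-second notes: sixteenth note = 2; sixteenth note = 2; sixteenth note = 2; thirty-second = 1; eighth = 4; half rest = 16; dotted half = 24; dotted eighth note = 6; thirty-second = 1; thirty-second = 1.
Adding: 2 + 2 + 2 + 1 + 4 + 16 + 24 + 6 + 1 + 1 = 59.
59 falls short of 60, so the answer is No.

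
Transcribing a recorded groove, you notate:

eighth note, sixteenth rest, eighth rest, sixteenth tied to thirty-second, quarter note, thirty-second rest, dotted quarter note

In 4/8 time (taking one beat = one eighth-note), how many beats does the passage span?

One eighth-note beat = 4 thirty-second notes.
Convert each value to thirty-second notes: eighth note = 4; sixteenth rest = 2; eighth rest = 4; sixteenth tied to thirty-second (sixteenth + thirty-second) = 3; quarter note = 8; thirty-second rest = 1; dotted quarter note = 12.
Altogether 4 + 2 + 4 + 3 + 8 + 1 + 12 = 34.
34 ÷ 4 = 8.5 beats.

8.5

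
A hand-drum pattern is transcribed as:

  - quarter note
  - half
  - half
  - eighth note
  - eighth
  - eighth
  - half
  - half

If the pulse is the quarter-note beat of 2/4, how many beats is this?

One quarter-note beat = 2 eighth notes.
Each duration in eighth notes: quarter note = 2; half = 4; half = 4; eighth note = 1; eighth = 1; eighth = 1; half = 4; half = 4.
Adding: 2 + 4 + 4 + 1 + 1 + 1 + 4 + 4 = 21.
21 ÷ 2 = 10.5 beats.

10.5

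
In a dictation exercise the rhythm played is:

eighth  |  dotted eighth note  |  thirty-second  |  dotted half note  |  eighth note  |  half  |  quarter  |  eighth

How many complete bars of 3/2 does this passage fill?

One bar of 3/2 = 48 thirty-second notes.
Working in thirty-second notes: eighth = 4; dotted eighth note = 6; thirty-second = 1; dotted half note = 24; eighth note = 4; half = 16; quarter = 8; eighth = 4.
Sum: 4 + 6 + 1 + 24 + 4 + 16 + 8 + 4 = 67.
67 ÷ 48 = 1 complete bar with 19 left over.

1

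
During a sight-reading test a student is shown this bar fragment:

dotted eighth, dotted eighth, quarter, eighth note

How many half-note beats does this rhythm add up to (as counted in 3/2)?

One half-note beat = 8 sixteenth notes.
Each duration in sixteenth notes: dotted eighth = 3; dotted eighth = 3; quarter = 4; eighth note = 2.
Altogether 3 + 3 + 4 + 2 = 12.
12 ÷ 8 = 1.5 beats.

1.5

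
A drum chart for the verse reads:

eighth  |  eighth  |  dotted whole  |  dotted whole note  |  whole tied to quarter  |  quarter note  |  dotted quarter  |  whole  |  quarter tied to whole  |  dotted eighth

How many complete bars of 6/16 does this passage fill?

One bar of 6/16 = 6 sixteenth notes.
Each duration in sixteenth notes: eighth = 2; eighth = 2; dotted whole = 24; dotted whole note = 24; whole tied to quarter (whole + quarter) = 20; quarter note = 4; dotted quarter = 6; whole = 16; quarter tied to whole (quarter + whole) = 20; dotted eighth = 3.
Adding: 2 + 2 + 24 + 24 + 20 + 4 + 6 + 16 + 20 + 3 = 121.
121 ÷ 6 = 20 complete bars with 1 left over.

20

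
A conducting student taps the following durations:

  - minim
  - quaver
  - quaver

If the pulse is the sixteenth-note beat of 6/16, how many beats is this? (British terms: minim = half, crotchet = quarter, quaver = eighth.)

12

One sixteenth-note beat = 2 thirty-second notes.
Working in thirty-second notes: minim = 16; quaver = 4; quaver = 4.
Altogether 16 + 4 + 4 = 24.
24 ÷ 2 = 12 beats.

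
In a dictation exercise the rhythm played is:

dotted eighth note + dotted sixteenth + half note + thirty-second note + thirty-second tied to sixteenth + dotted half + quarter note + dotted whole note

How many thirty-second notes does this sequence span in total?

In thirty-second notes: dotted eighth note = 6; dotted sixteenth = 3; half note = 16; thirty-second note = 1; thirty-second tied to sixteenth (thirty-second + sixteenth) = 3; dotted half = 24; quarter note = 8; dotted whole note = 48.
Altogether 6 + 3 + 16 + 1 + 3 + 24 + 8 + 48 = 109 thirty-second notes.

109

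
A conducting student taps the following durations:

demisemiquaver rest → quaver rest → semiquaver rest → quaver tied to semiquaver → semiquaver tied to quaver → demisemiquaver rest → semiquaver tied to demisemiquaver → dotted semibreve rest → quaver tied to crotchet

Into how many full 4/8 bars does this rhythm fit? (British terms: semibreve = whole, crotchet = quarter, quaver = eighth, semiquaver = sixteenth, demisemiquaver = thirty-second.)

5

One bar of 4/8 = 16 thirty-second notes.
Working in thirty-second notes: demisemiquaver rest = 1; quaver rest = 4; semiquaver rest = 2; quaver tied to semiquaver (quaver + semiquaver) = 6; semiquaver tied to quaver (semiquaver + quaver) = 6; demisemiquaver rest = 1; semiquaver tied to demisemiquaver (semiquaver + demisemiquaver) = 3; dotted semibreve rest = 48; quaver tied to crotchet (quaver + crotchet) = 12.
Altogether 1 + 4 + 2 + 6 + 6 + 1 + 3 + 48 + 12 = 83.
83 ÷ 16 = 5 complete bars with 3 left over.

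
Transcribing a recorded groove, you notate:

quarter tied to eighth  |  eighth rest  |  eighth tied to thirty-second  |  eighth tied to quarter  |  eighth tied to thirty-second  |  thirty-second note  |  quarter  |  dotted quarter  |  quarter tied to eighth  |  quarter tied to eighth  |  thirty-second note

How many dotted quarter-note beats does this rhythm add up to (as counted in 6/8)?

7

One dotted quarter-note beat = 12 thirty-second notes.
Express everything in thirty-second notes: quarter tied to eighth (quarter + eighth) = 12; eighth rest = 4; eighth tied to thirty-second (eighth + thirty-second) = 5; eighth tied to quarter (eighth + quarter) = 12; eighth tied to thirty-second (eighth + thirty-second) = 5; thirty-second note = 1; quarter = 8; dotted quarter = 12; quarter tied to eighth (quarter + eighth) = 12; quarter tied to eighth (quarter + eighth) = 12; thirty-second note = 1.
Total: 12 + 4 + 5 + 12 + 5 + 1 + 8 + 12 + 12 + 12 + 1 = 84.
84 ÷ 12 = 7 beats.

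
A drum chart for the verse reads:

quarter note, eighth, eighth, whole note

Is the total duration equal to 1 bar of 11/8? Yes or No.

One bar of 11/8 = 11 eighth notes.
Convert each value to eighth notes: quarter note = 2; eighth = 1; eighth = 1; whole note = 8.
Altogether 2 + 1 + 1 + 8 = 12.
12 exceeds 11, so the answer is No.

No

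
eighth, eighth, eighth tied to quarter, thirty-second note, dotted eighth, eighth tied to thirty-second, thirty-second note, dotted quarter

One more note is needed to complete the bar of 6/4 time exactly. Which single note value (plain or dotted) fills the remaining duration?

dotted sixteenth note

The bar of 6/4 = 48 thirty-second notes.
Convert each value to thirty-second notes: eighth = 4; eighth = 4; eighth tied to quarter (eighth + quarter) = 12; thirty-second note = 1; dotted eighth = 6; eighth tied to thirty-second (eighth + thirty-second) = 5; thirty-second note = 1; dotted quarter = 12.
Altogether 4 + 4 + 12 + 1 + 6 + 5 + 1 + 12 = 45.
Remaining: 48 − 45 = 3 thirty-second notes, which is a dotted sixteenth note.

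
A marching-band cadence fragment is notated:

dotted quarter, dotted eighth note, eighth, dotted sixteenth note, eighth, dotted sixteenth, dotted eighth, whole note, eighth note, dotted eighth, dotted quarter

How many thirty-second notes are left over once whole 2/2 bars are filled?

28

One bar of 2/2 = 32 thirty-second notes.
Convert each value to thirty-second notes: dotted quarter = 12; dotted eighth note = 6; eighth = 4; dotted sixteenth note = 3; eighth = 4; dotted sixteenth = 3; dotted eighth = 6; whole note = 32; eighth note = 4; dotted eighth = 6; dotted quarter = 12.
Altogether 12 + 6 + 4 + 3 + 4 + 3 + 6 + 32 + 4 + 6 + 12 = 92.
92 ÷ 32 = 2 complete bars with 28 thirty-second notes remaining.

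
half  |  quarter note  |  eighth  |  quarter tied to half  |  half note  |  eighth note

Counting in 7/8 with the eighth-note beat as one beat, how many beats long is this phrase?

18

One eighth-note beat = 2 sixteenth notes.
Express everything in sixteenth notes: half = 8; quarter note = 4; eighth = 2; quarter tied to half (quarter + half) = 12; half note = 8; eighth note = 2.
Altogether 8 + 4 + 2 + 12 + 8 + 2 = 36.
36 ÷ 2 = 18 beats.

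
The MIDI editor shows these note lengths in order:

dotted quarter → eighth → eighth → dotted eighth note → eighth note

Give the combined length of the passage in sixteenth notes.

15

Working in sixteenth notes: dotted quarter = 6; eighth = 2; eighth = 2; dotted eighth note = 3; eighth note = 2.
Sum: 6 + 2 + 2 + 3 + 2 = 15 sixteenth notes.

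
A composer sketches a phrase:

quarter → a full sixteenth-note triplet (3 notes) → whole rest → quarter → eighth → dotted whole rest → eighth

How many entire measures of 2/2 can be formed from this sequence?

One bar of 2/2 = 8 eighth notes.
Working in eighth notes: quarter = 2; a full sixteenth-note triplet (3 notes) (three triplet sixteenths span one eighth) = 1; whole rest = 8; quarter = 2; eighth = 1; dotted whole rest = 12; eighth = 1.
Adding: 2 + 1 + 8 + 2 + 1 + 12 + 1 = 27.
27 ÷ 8 = 3 complete bars with 3 left over.

3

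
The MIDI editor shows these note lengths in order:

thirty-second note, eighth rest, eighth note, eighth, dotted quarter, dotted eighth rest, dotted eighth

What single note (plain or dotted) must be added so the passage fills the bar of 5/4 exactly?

The bar of 5/4 = 40 thirty-second notes.
Working in thirty-second notes: thirty-second note = 1; eighth rest = 4; eighth note = 4; eighth = 4; dotted quarter = 12; dotted eighth rest = 6; dotted eighth = 6.
Adding: 1 + 4 + 4 + 4 + 12 + 6 + 6 = 37.
Remaining: 40 − 37 = 3 thirty-second notes, which is a dotted sixteenth note.

dotted sixteenth note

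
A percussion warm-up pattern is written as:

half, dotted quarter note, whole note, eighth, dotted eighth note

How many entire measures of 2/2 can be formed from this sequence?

2

One bar of 2/2 = 16 sixteenth notes.
In sixteenth notes: half = 8; dotted quarter note = 6; whole note = 16; eighth = 2; dotted eighth note = 3.
Altogether 8 + 6 + 16 + 2 + 3 = 35.
35 ÷ 16 = 2 complete bars with 3 left over.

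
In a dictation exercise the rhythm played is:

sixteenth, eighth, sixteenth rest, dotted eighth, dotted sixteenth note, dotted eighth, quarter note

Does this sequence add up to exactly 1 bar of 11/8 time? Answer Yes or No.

No

One bar of 11/8 = 44 thirty-second notes.
Express everything in thirty-second notes: sixteenth = 2; eighth = 4; sixteenth rest = 2; dotted eighth = 6; dotted sixteenth note = 3; dotted eighth = 6; quarter note = 8.
Adding: 2 + 4 + 2 + 6 + 3 + 6 + 8 = 31.
31 falls short of 44, so the answer is No.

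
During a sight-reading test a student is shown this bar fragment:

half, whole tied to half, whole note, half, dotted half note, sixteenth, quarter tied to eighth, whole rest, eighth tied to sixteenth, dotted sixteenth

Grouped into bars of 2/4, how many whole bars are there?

One bar of 2/4 = 16 thirty-second notes.
In thirty-second notes: half = 16; whole tied to half (whole + half) = 48; whole note = 32; half = 16; dotted half note = 24; sixteenth = 2; quarter tied to eighth (quarter + eighth) = 12; whole rest = 32; eighth tied to sixteenth (eighth + sixteenth) = 6; dotted sixteenth = 3.
Adding: 16 + 48 + 32 + 16 + 24 + 2 + 12 + 32 + 6 + 3 = 191.
191 ÷ 16 = 11 complete bars with 15 left over.

11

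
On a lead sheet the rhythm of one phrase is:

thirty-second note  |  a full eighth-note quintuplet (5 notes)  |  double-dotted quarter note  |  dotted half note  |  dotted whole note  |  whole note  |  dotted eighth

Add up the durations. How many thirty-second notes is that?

Express everything in thirty-second notes: thirty-second note = 1; a full eighth-note quintuplet (5 notes) (five quintuplet eighths span one half) = 16; double-dotted quarter note = 14; dotted half note = 24; dotted whole note = 48; whole note = 32; dotted eighth = 6.
Altogether 1 + 16 + 14 + 24 + 48 + 32 + 6 = 141 thirty-second notes.

141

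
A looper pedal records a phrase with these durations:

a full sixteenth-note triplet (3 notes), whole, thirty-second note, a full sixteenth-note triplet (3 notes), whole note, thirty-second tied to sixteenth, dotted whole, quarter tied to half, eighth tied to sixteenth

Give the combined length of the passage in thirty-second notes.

Working in thirty-second notes: a full sixteenth-note triplet (3 notes) (three triplet sixteenths span one eighth) = 4; whole = 32; thirty-second note = 1; a full sixteenth-note triplet (3 notes) (three triplet sixteenths span one eighth) = 4; whole note = 32; thirty-second tied to sixteenth (thirty-second + sixteenth) = 3; dotted whole = 48; quarter tied to half (quarter + half) = 24; eighth tied to sixteenth (eighth + sixteenth) = 6.
Altogether 4 + 32 + 1 + 4 + 32 + 3 + 48 + 24 + 6 = 154 thirty-second notes.

154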